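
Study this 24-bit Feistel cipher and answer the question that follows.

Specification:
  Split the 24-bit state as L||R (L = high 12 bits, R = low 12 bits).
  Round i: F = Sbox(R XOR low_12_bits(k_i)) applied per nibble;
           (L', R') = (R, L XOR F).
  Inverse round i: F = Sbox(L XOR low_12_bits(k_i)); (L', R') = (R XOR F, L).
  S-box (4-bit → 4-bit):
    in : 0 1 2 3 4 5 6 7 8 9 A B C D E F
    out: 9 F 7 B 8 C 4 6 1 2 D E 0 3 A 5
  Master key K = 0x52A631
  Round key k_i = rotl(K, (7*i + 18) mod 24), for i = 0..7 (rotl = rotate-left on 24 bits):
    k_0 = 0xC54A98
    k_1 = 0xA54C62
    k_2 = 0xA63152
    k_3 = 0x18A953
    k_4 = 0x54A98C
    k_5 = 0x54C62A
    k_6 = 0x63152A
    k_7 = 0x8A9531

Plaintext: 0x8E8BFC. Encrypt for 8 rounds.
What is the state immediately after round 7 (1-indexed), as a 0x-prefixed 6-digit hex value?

s_0 = plaintext = 0x8E8BFC
s_1 = Round(s_0, k_0) = 0xBFC7A0
s_2 = Round(s_1, k_1) = 0x7A05FB
s_3 = Round(s_2, k_2) = 0x5FBF72
s_4 = Round(s_3, k_3) = 0xF72184
s_5 = Round(s_4, k_4) = 0x184EE3
s_6 = Round(s_5, k_5) = 0xEE3086
s_7 = Round(s_6, k_6) = 0x086233
s_8 = Round(s_7, k_7) = 0x233611

0x086233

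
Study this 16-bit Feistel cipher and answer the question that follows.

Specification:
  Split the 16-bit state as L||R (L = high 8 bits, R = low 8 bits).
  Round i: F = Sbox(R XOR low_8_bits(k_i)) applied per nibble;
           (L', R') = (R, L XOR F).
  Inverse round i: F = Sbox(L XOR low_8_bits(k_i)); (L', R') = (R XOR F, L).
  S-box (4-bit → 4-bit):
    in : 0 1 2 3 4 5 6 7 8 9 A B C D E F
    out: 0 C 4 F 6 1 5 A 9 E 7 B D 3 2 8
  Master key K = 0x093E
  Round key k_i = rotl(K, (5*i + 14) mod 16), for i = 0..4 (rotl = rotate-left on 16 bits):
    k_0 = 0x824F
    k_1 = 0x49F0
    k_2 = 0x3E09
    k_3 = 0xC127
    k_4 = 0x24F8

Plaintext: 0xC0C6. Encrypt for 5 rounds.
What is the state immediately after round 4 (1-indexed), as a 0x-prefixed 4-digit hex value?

0xED63

s_0 = plaintext = 0xC0C6
s_1 = Round(s_0, k_0) = 0xC65E
s_2 = Round(s_1, k_1) = 0x5EB4
s_3 = Round(s_2, k_2) = 0xB4ED
s_4 = Round(s_3, k_3) = 0xED63
s_5 = Round(s_4, k_4) = 0x6306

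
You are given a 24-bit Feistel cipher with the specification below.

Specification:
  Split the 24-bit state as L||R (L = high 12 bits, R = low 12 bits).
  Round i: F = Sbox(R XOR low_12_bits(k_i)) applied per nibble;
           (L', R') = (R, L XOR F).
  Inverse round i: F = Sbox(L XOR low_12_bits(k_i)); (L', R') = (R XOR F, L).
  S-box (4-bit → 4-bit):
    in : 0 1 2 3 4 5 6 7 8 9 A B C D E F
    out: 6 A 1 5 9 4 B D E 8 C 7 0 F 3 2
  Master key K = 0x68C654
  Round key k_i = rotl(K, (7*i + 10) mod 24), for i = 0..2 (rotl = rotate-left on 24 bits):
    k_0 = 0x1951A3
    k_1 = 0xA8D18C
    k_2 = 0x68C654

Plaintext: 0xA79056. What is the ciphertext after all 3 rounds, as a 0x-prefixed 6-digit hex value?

s_0 = plaintext = 0xA79056
s_1 = Round(s_0, k_0) = 0x05605D
s_2 = Round(s_1, k_1) = 0x05DAAC
s_3 = Round(s_2, k_2) = 0xAAC073

0xAAC073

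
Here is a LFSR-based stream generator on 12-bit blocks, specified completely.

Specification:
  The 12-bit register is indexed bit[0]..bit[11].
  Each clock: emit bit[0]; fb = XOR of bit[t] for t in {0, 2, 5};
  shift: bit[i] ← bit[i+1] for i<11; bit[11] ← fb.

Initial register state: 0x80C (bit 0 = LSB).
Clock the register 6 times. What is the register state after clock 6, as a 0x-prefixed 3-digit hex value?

0x3E0

reg_0 = 0x80C
clock 1: out=0, reg = 0xC06
clock 2: out=0, reg = 0xE03
clock 3: out=1, reg = 0xF01
clock 4: out=1, reg = 0xF80
clock 5: out=0, reg = 0x7C0
clock 6: out=0, reg = 0x3E0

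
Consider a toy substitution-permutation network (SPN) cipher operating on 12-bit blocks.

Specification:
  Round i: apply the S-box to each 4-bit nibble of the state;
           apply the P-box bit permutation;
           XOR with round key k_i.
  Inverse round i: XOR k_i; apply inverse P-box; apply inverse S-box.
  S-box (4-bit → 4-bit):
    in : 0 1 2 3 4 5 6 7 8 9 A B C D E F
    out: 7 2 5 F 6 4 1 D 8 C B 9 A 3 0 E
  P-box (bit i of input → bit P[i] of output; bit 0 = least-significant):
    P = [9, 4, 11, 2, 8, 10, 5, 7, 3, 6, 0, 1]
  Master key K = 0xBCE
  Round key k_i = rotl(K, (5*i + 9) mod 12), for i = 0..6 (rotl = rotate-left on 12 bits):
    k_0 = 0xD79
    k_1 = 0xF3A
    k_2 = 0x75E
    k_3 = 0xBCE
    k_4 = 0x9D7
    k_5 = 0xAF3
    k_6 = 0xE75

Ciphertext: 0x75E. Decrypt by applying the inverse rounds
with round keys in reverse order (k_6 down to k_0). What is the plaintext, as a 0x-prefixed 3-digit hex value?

s_0 = ciphertext = 0x75E
s_1 = InvRound(s_0, k_6) = 0x725
s_2 = InvRound(s_1, k_5) = 0xCAF
s_3 = InvRound(s_2, k_4) = 0xD01
s_4 = InvRound(s_3, k_3) = 0x3CB
s_5 = InvRound(s_4, k_2) = 0x5CC
s_6 = InvRound(s_5, k_1) = 0xC93
s_7 = InvRound(s_6, k_0) = 0xA7E

0xA7E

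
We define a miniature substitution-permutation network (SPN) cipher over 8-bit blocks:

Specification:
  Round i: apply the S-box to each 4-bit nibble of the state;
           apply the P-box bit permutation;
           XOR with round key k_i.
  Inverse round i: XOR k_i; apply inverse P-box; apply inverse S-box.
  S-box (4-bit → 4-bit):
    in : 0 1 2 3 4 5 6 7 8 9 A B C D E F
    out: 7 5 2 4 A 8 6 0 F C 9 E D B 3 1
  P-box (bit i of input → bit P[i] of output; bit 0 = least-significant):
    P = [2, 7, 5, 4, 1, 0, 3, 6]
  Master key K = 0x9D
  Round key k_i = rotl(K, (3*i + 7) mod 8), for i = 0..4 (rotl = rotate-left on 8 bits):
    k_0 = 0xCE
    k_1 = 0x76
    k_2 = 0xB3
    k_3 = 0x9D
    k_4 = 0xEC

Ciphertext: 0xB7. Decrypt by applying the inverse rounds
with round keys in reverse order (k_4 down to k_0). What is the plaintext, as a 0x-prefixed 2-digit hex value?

s_0 = ciphertext = 0xB7
s_1 = InvRound(s_0, k_4) = 0x85
s_2 = InvRound(s_1, k_3) = 0x35
s_3 = InvRound(s_2, k_2) = 0xFE
s_4 = InvRound(s_3, k_1) = 0x32
s_5 = InvRound(s_4, k_0) = 0x98

0x98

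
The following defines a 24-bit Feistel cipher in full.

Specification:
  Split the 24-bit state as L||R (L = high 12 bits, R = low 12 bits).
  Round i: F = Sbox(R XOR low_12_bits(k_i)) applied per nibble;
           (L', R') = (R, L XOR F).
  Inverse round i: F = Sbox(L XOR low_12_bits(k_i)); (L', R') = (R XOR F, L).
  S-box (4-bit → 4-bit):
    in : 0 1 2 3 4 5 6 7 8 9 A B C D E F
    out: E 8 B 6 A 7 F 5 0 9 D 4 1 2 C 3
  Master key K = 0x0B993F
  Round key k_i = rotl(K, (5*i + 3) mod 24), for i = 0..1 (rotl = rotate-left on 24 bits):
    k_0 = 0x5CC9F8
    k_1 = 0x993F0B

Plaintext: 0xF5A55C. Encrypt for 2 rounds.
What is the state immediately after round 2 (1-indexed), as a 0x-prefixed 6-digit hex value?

s_0 = plaintext = 0xF5A55C
s_1 = Round(s_0, k_0) = 0x55CE80
s_2 = Round(s_1, k_1) = 0xE80D58

0xE80D58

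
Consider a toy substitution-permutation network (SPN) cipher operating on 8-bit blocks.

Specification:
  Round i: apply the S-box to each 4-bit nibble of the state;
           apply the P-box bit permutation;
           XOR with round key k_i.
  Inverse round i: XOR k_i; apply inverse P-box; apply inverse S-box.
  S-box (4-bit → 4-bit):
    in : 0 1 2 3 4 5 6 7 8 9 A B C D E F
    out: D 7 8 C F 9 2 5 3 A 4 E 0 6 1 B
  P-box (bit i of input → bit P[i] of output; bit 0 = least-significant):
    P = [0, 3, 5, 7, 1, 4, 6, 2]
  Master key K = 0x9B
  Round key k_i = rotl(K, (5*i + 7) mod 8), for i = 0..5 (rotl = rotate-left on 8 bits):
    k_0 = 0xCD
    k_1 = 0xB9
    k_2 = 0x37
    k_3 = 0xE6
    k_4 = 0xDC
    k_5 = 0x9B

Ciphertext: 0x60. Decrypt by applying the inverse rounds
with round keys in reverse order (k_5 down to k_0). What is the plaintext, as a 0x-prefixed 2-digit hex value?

s_0 = ciphertext = 0x60
s_1 = InvRound(s_0, k_5) = 0x14
s_2 = InvRound(s_1, k_4) = 0xA9
s_3 = InvRound(s_2, k_3) = 0x08
s_4 = InvRound(s_3, k_2) = 0xF1
s_5 = InvRound(s_4, k_1) = 0xA6
s_6 = InvRound(s_5, k_0) = 0x71

0x71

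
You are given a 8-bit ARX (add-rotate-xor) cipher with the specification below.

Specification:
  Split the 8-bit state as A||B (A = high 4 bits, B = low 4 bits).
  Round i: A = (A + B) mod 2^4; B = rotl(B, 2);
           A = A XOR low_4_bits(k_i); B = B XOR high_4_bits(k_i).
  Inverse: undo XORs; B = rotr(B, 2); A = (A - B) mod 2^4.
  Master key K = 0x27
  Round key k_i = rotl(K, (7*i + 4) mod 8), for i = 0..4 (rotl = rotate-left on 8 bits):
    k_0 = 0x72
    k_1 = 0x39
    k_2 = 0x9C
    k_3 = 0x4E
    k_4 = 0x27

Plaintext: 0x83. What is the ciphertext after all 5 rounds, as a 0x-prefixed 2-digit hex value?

0xED

s_0 = plaintext = 0x83
s_1 = Round(s_0, k_0) = 0x9B
s_2 = Round(s_1, k_1) = 0xDD
s_3 = Round(s_2, k_2) = 0x6E
s_4 = Round(s_3, k_3) = 0xAF
s_5 = Round(s_4, k_4) = 0xED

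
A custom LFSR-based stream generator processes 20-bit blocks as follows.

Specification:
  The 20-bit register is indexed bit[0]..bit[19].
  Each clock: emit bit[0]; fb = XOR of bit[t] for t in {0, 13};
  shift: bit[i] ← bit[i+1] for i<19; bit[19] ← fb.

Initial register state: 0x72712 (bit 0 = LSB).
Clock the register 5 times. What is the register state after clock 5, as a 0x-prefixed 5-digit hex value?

0x5B938

reg_0 = 0x72712
clock 1: out=0, reg = 0xB9389
clock 2: out=1, reg = 0xDC9C4
clock 3: out=0, reg = 0x6E4E2
clock 4: out=0, reg = 0xB7271
clock 5: out=1, reg = 0x5B938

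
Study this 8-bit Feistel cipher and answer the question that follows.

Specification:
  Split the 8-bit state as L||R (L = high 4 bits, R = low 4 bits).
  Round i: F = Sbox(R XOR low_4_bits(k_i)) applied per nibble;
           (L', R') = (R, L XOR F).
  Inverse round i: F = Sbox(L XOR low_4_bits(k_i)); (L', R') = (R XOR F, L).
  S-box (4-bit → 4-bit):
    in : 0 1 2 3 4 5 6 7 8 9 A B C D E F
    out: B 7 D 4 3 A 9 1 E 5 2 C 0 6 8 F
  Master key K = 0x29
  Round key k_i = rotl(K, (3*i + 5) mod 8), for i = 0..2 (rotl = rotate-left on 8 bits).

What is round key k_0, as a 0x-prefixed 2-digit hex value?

K = 0x29
k_0 = rotl(K, (3*0+5) mod 8) = rotl(K, 5) = 0x25

0x25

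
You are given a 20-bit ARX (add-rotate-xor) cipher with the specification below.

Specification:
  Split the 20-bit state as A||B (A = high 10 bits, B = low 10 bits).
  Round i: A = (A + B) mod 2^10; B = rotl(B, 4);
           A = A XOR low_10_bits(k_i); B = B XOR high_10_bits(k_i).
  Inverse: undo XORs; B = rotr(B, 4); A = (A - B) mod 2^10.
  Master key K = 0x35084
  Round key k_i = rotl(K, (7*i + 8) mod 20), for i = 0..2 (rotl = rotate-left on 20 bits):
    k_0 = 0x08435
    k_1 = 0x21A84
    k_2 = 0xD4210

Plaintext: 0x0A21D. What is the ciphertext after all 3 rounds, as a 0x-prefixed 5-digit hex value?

s_0 = plaintext = 0x0A21D
s_1 = Round(s_0, k_0) = 0x9C1F9
s_2 = Round(s_1, k_1) = 0xBB711
s_3 = Round(s_2, k_2) = 0xFBA4C

0xFBA4C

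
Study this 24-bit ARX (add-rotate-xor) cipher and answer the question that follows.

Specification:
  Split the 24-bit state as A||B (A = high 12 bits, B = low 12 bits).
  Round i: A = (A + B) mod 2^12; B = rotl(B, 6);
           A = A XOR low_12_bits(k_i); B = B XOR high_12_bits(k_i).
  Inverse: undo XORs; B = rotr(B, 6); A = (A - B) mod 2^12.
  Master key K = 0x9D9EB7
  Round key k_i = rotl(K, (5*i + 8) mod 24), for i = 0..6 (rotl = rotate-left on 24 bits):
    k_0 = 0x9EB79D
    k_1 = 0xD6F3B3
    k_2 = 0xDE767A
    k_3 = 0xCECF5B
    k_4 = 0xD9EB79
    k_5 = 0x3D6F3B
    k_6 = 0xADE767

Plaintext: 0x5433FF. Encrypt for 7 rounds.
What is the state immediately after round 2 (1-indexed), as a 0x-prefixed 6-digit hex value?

0x6B0477

s_0 = plaintext = 0x5433FF
s_1 = Round(s_0, k_0) = 0xEDF624
s_2 = Round(s_1, k_1) = 0x6B0477
s_3 = Round(s_2, k_2) = 0xD5D036
s_4 = Round(s_3, k_3) = 0x2C816C
s_5 = Round(s_4, k_4) = 0xF4D69B
s_6 = Round(s_5, k_5) = 0xAD350C
s_7 = Round(s_6, k_6) = 0x8B89CA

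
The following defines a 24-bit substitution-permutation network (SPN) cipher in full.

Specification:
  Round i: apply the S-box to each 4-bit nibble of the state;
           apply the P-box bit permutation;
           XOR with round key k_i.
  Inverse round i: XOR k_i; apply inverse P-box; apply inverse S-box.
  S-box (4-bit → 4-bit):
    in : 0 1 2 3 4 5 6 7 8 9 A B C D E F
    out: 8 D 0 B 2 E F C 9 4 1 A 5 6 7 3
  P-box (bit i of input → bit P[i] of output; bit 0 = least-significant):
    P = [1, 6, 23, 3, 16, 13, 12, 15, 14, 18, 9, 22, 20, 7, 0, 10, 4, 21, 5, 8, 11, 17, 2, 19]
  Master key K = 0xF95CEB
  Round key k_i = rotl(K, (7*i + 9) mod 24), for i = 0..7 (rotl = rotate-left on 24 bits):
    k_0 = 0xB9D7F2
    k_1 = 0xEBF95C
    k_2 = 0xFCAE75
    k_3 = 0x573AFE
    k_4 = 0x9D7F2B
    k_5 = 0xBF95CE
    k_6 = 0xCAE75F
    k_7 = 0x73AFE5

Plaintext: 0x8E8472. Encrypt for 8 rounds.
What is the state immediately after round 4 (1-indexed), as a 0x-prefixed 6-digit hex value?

s_0 = plaintext = 0x8E8472
s_1 = Round(s_0, k_0) = 0x854BC2
s_2 = Round(s_1, k_1) = 0x86E0FC
s_3 = Round(s_2, k_2) = 0x0587C6
s_4 = Round(s_3, k_3) = 0xAE2D94
s_5 = Round(s_4, k_4) = 0xB9655B
s_6 = Round(s_5, k_5) = 0xE12327
s_7 = Round(s_6, k_6) = 0x0CAE63
s_8 = Round(s_7, k_7) = 0x6E5D9F

0xAE2D94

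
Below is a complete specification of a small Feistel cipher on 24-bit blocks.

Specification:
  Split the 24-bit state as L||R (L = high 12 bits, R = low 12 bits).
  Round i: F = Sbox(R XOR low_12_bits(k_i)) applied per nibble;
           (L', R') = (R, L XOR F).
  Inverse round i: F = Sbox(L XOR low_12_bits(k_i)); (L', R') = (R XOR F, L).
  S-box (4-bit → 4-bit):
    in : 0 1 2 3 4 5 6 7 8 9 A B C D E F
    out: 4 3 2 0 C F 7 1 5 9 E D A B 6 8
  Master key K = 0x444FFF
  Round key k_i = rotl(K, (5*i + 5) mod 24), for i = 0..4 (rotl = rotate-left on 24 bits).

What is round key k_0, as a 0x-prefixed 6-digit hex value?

0x89FFE8

K = 0x444FFF
k_0 = rotl(K, (5*0+5) mod 24) = rotl(K, 5) = 0x89FFE8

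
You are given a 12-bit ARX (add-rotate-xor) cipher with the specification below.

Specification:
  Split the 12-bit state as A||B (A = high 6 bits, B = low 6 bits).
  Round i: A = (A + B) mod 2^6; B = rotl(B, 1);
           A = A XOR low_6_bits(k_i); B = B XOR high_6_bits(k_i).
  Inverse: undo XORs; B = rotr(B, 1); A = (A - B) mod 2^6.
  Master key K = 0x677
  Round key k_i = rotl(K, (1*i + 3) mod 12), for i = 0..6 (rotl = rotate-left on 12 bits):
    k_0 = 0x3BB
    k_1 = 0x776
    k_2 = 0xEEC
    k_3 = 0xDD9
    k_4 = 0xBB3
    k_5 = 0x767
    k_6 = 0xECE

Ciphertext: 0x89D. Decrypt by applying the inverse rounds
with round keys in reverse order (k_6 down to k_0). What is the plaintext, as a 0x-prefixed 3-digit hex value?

s_0 = ciphertext = 0x89D
s_1 = InvRound(s_0, k_6) = 0x653
s_2 = InvRound(s_1, k_5) = 0xDC7
s_3 = InvRound(s_2, k_4) = 0x434
s_4 = InvRound(s_3, k_3) = 0xA21
s_5 = InvRound(s_4, k_2) = 0xDCD
s_6 = InvRound(s_5, k_1) = 0xE48
s_7 = InvRound(s_6, k_0) = 0xFC3

0xFC3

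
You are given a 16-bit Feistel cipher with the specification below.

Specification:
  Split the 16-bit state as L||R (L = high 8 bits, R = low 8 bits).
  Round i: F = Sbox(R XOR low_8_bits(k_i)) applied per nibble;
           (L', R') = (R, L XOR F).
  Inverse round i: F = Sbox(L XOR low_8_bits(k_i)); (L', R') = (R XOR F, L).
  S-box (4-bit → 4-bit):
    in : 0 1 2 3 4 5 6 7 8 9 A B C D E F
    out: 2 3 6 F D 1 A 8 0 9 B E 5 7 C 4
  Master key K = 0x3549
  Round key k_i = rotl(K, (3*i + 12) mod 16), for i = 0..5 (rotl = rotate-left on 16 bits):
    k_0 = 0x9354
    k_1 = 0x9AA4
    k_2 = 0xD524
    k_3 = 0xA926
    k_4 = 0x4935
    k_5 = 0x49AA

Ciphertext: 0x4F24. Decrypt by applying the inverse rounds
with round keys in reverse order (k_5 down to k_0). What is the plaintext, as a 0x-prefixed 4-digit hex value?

0x39AC

s_0 = ciphertext = 0x4F24
s_1 = InvRound(s_0, k_5) = 0xE54F
s_2 = InvRound(s_1, k_4) = 0x3DE5
s_3 = InvRound(s_2, k_3) = 0xDB3D
s_4 = InvRound(s_3, k_2) = 0x79DB
s_5 = InvRound(s_4, k_1) = 0xAC79
s_6 = InvRound(s_5, k_0) = 0x39AC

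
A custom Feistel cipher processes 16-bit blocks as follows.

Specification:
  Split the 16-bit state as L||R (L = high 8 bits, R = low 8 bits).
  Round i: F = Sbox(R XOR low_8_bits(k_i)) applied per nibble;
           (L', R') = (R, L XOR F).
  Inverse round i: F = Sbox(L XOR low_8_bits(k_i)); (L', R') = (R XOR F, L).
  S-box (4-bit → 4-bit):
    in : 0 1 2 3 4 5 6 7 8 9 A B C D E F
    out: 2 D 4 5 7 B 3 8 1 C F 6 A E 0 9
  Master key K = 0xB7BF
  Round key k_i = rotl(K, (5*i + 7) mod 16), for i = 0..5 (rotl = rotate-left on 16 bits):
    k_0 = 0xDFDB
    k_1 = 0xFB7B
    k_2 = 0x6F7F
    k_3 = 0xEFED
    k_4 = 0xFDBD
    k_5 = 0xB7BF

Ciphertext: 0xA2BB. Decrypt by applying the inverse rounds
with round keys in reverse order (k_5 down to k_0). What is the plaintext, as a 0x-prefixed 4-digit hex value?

0x9FCD

s_0 = ciphertext = 0xA2BB
s_1 = InvRound(s_0, k_5) = 0x65A2
s_2 = InvRound(s_1, k_4) = 0x4365
s_3 = InvRound(s_2, k_3) = 0x9543
s_4 = InvRound(s_3, k_2) = 0x4C95
s_5 = InvRound(s_4, k_1) = 0xCD4C
s_6 = InvRound(s_5, k_0) = 0x9FCD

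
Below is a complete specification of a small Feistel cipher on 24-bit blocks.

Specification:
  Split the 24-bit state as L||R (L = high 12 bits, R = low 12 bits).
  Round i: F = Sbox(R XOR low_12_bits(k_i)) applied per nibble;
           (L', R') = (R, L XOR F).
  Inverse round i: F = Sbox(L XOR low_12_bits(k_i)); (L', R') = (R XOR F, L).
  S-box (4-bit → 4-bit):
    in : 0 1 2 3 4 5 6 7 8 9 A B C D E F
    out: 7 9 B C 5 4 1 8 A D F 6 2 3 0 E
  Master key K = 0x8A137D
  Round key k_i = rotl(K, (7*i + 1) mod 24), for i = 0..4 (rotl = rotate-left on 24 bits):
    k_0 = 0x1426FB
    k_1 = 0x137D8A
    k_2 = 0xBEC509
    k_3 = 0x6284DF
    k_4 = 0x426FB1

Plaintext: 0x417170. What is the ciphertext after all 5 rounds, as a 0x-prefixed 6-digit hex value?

0xEC1658

s_0 = plaintext = 0x417170
s_1 = Round(s_0, k_0) = 0x170CB1
s_2 = Round(s_1, k_1) = 0xCB18B6
s_3 = Round(s_2, k_2) = 0x8B6FDF
s_4 = Round(s_3, k_3) = 0xFDFEC1
s_5 = Round(s_4, k_4) = 0xEC1658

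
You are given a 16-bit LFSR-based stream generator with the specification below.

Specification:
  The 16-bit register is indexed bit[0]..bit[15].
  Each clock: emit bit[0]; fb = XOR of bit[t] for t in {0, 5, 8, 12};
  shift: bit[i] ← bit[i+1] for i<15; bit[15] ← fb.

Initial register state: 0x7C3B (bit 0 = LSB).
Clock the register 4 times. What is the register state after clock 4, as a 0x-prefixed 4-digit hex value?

0x17C3

reg_0 = 0x7C3B
clock 1: out=1, reg = 0xBE1D
clock 2: out=1, reg = 0x5F0E
clock 3: out=0, reg = 0x2F87
clock 4: out=1, reg = 0x17C3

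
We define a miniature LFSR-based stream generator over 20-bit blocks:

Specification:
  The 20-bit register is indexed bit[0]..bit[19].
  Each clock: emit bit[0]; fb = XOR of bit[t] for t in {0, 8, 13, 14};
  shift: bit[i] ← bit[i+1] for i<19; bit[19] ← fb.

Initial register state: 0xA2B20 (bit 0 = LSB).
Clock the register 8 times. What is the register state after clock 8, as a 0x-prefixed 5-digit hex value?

0xF2A2B

reg_0 = 0xA2B20
clock 1: out=0, reg = 0x51590
clock 2: out=0, reg = 0xA8AC8
clock 3: out=0, reg = 0x54564
clock 4: out=0, reg = 0x2A2B2
clock 5: out=0, reg = 0x95159
clock 6: out=1, reg = 0xCA8AC
clock 7: out=0, reg = 0xE5456
clock 8: out=0, reg = 0xF2A2B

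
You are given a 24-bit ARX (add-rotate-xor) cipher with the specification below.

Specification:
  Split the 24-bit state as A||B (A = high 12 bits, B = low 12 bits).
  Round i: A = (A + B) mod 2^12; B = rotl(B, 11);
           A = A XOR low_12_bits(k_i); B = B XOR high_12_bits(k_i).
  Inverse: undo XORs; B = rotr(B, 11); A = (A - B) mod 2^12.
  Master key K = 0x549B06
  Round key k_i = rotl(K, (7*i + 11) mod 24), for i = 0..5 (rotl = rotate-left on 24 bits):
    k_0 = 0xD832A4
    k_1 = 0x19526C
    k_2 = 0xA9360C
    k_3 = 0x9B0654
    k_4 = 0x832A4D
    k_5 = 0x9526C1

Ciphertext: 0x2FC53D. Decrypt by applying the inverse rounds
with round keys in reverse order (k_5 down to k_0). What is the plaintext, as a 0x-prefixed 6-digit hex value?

s_0 = ciphertext = 0x2FC53D
s_1 = InvRound(s_0, k_5) = 0xB5E8DF
s_2 = InvRound(s_1, k_4) = 0xF391DA
s_3 = InvRound(s_2, k_3) = 0x8980D5
s_4 = InvRound(s_3, k_2) = 0xA0748D
s_5 = InvRound(s_4, k_1) = 0xE3BA30
s_6 = InvRound(s_5, k_0) = 0xD39F66

0xD39F66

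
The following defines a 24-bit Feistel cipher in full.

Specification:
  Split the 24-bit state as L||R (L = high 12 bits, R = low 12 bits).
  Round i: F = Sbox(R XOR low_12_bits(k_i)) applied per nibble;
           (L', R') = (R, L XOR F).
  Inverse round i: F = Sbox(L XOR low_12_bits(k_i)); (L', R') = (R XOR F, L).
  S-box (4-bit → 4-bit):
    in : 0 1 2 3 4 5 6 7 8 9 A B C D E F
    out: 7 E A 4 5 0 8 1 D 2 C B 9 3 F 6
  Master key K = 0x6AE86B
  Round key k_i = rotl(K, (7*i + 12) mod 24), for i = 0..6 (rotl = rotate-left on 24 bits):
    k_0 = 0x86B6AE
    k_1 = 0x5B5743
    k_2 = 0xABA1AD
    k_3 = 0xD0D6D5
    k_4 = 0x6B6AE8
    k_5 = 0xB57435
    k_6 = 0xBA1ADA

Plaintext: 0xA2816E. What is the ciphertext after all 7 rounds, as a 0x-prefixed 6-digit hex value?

0x33EE27

s_0 = plaintext = 0xA2816E
s_1 = Round(s_0, k_0) = 0x16EBBF
s_2 = Round(s_1, k_1) = 0xBBF807
s_3 = Round(s_2, k_2) = 0x807973
s_4 = Round(s_3, k_3) = 0x973ECF
s_5 = Round(s_4, k_4) = 0xECFCD2
s_6 = Round(s_5, k_5) = 0xCD233E
s_7 = Round(s_6, k_6) = 0x33EE27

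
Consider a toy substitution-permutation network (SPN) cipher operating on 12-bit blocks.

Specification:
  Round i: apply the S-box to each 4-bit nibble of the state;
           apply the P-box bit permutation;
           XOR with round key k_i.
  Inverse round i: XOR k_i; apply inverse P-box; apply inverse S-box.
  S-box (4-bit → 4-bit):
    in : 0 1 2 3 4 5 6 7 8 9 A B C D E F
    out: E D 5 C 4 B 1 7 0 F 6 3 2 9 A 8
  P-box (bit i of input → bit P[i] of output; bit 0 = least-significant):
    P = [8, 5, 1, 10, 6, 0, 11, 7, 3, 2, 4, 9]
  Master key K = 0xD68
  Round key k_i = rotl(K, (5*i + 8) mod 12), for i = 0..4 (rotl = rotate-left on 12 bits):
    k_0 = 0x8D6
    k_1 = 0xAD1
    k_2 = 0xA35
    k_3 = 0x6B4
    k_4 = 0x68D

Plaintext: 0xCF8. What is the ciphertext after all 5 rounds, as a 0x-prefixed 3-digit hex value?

s_0 = plaintext = 0xCF8
s_1 = Round(s_0, k_0) = 0x852
s_2 = Round(s_1, k_1) = 0xB12
s_3 = Round(s_2, k_2) = 0x3FB
s_4 = Round(s_3, k_3) = 0x504
s_5 = Round(s_4, k_4) = 0xC02

0xC02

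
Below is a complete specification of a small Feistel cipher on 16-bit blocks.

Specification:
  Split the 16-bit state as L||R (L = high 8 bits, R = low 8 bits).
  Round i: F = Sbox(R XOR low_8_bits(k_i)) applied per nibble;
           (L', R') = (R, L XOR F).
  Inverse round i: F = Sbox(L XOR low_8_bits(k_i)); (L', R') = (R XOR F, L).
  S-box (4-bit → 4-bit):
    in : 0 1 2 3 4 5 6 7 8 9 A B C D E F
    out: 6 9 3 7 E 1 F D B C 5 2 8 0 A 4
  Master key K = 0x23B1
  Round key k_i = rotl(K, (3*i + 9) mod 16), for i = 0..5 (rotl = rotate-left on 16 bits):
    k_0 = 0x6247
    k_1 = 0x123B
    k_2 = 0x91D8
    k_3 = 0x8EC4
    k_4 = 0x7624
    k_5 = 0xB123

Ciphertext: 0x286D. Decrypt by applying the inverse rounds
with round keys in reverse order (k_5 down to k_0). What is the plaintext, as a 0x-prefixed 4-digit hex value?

s_0 = ciphertext = 0x286D
s_1 = InvRound(s_0, k_5) = 0x0F28
s_2 = InvRound(s_1, k_4) = 0x1A0F
s_3 = InvRound(s_2, k_3) = 0x051A
s_4 = InvRound(s_3, k_2) = 0x1A05
s_5 = InvRound(s_4, k_1) = 0x3C1A
s_6 = InvRound(s_5, k_0) = 0xC83C

0xC83C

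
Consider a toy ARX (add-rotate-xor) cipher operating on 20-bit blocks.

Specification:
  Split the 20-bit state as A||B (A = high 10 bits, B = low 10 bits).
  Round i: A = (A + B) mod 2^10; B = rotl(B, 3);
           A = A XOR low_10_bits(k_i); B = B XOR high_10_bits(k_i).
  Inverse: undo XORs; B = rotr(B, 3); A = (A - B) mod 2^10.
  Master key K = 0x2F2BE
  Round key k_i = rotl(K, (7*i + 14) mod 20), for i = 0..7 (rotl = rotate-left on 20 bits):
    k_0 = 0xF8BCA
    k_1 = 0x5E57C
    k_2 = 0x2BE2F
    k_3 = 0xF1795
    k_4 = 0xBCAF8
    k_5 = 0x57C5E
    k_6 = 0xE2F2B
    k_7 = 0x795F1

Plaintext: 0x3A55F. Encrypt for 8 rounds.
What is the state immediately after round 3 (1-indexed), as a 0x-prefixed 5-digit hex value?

s_0 = plaintext = 0x3A55F
s_1 = Round(s_0, k_0) = 0x60918
s_2 = Round(s_1, k_1) = 0xF99BB
s_3 = Round(s_2, k_2) = 0xE3974
s_4 = Round(s_3, k_3) = 0xA5C67
s_5 = Round(s_4, k_4) = 0x019CA
s_6 = Round(s_5, k_5) = 0x63B0C
s_7 = Round(s_6, k_6) = 0xEC7ED
s_8 = Round(s_7, k_7) = 0x9BE8A

0xE3974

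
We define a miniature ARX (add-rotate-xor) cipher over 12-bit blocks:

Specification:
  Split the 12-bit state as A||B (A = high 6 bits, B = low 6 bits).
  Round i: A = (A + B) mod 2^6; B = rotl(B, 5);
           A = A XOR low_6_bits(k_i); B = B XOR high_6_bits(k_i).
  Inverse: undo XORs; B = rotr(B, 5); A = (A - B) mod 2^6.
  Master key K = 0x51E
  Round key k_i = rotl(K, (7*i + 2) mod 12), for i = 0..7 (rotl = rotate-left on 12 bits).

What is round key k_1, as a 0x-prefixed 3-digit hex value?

0xCA3

K = 0x51E
k_0 = rotl(K, (7*0+2) mod 12) = rotl(K, 2) = 0x479
k_1 = rotl(K, (7*1+2) mod 12) = rotl(K, 9) = 0xCA3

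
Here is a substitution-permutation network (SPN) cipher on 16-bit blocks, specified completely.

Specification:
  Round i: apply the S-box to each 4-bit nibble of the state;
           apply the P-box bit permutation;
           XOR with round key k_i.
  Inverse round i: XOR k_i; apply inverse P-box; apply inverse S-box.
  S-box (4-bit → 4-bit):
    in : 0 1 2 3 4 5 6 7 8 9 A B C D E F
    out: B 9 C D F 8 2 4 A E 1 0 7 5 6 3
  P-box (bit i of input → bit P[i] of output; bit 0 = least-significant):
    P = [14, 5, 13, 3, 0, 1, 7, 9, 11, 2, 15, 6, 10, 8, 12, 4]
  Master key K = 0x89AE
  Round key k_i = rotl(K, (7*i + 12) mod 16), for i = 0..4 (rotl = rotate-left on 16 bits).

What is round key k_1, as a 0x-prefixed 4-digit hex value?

K = 0x89AE
k_0 = rotl(K, (7*0+12) mod 16) = rotl(K, 12) = 0xE89A
k_1 = rotl(K, (7*1+12) mod 16) = rotl(K, 3) = 0x4D74

0x4D74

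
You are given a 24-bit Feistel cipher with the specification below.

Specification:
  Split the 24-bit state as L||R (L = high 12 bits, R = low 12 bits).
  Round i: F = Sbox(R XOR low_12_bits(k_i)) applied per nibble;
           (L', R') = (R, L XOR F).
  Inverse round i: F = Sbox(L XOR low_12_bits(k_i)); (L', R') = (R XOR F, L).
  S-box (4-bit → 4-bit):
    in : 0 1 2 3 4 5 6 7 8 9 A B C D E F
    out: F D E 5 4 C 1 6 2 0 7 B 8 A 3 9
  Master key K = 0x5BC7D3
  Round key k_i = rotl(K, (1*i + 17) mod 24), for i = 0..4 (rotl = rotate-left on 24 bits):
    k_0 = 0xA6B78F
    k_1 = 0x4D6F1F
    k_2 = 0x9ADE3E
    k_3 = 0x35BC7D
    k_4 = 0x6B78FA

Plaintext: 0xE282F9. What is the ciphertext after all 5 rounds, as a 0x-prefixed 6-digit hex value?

s_0 = plaintext = 0xE282F9
s_1 = Round(s_0, k_0) = 0x2F9249
s_2 = Round(s_1, k_1) = 0x249838
s_3 = Round(s_2, k_2) = 0x8383B8
s_4 = Round(s_3, k_3) = 0x3B81B4
s_5 = Round(s_4, k_4) = 0x1B43FB

0x1B43FB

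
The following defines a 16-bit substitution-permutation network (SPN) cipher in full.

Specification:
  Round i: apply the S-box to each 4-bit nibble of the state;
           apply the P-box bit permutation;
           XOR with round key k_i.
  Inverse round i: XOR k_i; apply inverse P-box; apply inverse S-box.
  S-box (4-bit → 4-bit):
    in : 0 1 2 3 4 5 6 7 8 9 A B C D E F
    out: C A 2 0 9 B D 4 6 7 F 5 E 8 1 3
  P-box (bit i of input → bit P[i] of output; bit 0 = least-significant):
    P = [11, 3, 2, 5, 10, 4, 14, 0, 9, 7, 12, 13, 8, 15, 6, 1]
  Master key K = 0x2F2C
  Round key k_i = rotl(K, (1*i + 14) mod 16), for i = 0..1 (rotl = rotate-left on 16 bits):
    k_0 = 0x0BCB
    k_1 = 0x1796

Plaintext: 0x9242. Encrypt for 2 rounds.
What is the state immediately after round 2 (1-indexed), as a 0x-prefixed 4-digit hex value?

0xD5DF

s_0 = plaintext = 0x9242
s_1 = Round(s_0, k_0) = 0x8E02
s_2 = Round(s_1, k_1) = 0xD5DF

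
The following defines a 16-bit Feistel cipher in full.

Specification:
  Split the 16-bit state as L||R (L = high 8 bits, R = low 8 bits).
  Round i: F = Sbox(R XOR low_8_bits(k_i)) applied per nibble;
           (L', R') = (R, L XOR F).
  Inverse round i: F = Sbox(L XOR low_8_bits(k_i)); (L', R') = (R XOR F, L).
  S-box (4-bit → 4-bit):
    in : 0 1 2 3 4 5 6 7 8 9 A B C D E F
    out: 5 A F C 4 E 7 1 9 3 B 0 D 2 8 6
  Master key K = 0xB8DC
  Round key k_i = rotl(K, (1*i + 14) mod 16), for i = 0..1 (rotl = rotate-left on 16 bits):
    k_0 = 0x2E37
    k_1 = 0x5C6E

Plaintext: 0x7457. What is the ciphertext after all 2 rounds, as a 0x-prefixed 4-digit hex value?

0x0121

s_0 = plaintext = 0x7457
s_1 = Round(s_0, k_0) = 0x5701
s_2 = Round(s_1, k_1) = 0x0121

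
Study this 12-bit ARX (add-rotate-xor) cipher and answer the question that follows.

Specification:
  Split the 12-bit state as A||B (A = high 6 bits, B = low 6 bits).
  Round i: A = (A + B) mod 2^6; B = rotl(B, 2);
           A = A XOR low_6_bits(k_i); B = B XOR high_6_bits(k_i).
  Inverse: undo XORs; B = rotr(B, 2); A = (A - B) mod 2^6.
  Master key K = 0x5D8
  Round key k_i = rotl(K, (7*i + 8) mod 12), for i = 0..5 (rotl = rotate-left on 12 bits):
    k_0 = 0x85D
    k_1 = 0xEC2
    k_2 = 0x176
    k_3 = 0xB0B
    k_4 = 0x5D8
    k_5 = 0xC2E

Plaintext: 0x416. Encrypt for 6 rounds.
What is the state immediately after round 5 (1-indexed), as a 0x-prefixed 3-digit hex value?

0xFAC

s_0 = plaintext = 0x416
s_1 = Round(s_0, k_0) = 0xEF8
s_2 = Round(s_1, k_1) = 0xC58
s_3 = Round(s_2, k_2) = 0xFE4
s_4 = Round(s_3, k_3) = 0xA3E
s_5 = Round(s_4, k_4) = 0xFAC
s_6 = Round(s_5, k_5) = 0x102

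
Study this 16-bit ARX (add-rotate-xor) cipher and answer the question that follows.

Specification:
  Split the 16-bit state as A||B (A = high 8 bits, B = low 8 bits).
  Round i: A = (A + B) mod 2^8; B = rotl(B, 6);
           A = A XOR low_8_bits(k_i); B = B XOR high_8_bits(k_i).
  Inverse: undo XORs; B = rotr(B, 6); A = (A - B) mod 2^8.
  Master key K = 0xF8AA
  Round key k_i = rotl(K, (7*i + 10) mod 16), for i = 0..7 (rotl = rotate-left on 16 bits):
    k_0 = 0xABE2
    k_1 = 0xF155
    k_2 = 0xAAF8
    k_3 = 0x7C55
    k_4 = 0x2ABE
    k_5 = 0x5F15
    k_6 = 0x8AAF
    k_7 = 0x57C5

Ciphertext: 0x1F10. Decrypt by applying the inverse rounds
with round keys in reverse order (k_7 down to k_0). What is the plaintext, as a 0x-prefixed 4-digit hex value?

s_0 = ciphertext = 0x1F10
s_1 = InvRound(s_0, k_7) = 0xBD1D
s_2 = InvRound(s_1, k_6) = 0xB45E
s_3 = InvRound(s_2, k_5) = 0x9D04
s_4 = InvRound(s_3, k_4) = 0x6BB8
s_5 = InvRound(s_4, k_3) = 0x2B13
s_6 = InvRound(s_5, k_2) = 0xEDE6
s_7 = InvRound(s_6, k_1) = 0x5C5C
s_8 = InvRound(s_7, k_0) = 0xDFDF

0xDFDF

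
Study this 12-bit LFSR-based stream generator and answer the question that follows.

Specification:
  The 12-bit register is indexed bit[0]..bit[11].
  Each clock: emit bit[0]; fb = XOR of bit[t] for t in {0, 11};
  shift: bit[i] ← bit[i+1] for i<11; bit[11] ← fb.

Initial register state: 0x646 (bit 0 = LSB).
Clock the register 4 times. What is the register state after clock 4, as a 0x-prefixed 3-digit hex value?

reg_0 = 0x646
clock 1: out=0, reg = 0x323
clock 2: out=1, reg = 0x991
clock 3: out=1, reg = 0x4C8
clock 4: out=0, reg = 0x264

0x264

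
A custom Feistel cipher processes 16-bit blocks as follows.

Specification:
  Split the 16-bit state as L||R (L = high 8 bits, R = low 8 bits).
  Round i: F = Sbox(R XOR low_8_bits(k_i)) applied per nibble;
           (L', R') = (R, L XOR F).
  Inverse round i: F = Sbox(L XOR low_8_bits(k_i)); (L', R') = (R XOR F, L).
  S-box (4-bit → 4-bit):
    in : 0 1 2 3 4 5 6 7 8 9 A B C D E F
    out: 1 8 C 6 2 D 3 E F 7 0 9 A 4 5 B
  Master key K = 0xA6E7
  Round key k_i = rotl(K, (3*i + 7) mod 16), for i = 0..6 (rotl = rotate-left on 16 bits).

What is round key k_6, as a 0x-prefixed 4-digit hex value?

0xCF4D

K = 0xA6E7
k_0 = rotl(K, (3*0+7) mod 16) = rotl(K, 7) = 0x73D3
k_1 = rotl(K, (3*1+7) mod 16) = rotl(K, 10) = 0x9E9B
k_2 = rotl(K, (3*2+7) mod 16) = rotl(K, 13) = 0xF4DC
k_3 = rotl(K, (3*3+7) mod 16) = rotl(K, 0) = 0xA6E7
k_4 = rotl(K, (3*4+7) mod 16) = rotl(K, 3) = 0x373D
k_5 = rotl(K, (3*5+7) mod 16) = rotl(K, 6) = 0xB9E9
k_6 = rotl(K, (3*6+7) mod 16) = rotl(K, 9) = 0xCF4D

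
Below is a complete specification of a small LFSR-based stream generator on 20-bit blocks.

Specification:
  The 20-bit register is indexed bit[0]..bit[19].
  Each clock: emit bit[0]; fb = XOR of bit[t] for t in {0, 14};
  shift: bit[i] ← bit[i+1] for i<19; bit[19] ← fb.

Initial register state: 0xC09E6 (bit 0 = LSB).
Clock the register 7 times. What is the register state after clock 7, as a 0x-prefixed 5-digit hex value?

reg_0 = 0xC09E6
clock 1: out=0, reg = 0x604F3
clock 2: out=1, reg = 0xB0279
clock 3: out=1, reg = 0xD813C
clock 4: out=0, reg = 0x6C09E
clock 5: out=0, reg = 0xB604F
clock 6: out=1, reg = 0x5B027
clock 7: out=1, reg = 0xAD813

0xAD813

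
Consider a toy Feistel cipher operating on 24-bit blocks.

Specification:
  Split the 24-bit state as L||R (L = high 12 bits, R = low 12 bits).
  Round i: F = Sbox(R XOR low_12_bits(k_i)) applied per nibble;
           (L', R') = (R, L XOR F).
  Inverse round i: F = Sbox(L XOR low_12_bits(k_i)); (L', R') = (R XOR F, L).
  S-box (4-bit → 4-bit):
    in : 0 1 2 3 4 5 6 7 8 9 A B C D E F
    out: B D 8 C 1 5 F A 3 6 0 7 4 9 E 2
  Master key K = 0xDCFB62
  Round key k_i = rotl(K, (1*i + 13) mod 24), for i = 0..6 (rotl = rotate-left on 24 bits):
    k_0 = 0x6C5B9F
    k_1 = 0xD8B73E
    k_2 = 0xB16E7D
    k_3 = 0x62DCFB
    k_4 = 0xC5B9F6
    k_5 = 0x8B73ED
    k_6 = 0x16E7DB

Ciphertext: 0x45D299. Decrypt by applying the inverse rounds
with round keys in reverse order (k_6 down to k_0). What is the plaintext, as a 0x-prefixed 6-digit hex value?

s_0 = ciphertext = 0x45D299
s_1 = InvRound(s_0, k_6) = 0xEA645D
s_2 = InvRound(s_1, k_5) = 0xD4AEA6
s_3 = InvRound(s_2, k_4) = 0xFD2D4A
s_4 = InvRound(s_3, k_3) = 0x1CCFD2
s_5 = InvRound(s_4, k_2) = 0xDAF1CC
s_6 = InvRound(s_5, k_1) = 0x1A1DAF
s_7 = InvRound(s_6, k_0) = 0xD611A1

0xD611A1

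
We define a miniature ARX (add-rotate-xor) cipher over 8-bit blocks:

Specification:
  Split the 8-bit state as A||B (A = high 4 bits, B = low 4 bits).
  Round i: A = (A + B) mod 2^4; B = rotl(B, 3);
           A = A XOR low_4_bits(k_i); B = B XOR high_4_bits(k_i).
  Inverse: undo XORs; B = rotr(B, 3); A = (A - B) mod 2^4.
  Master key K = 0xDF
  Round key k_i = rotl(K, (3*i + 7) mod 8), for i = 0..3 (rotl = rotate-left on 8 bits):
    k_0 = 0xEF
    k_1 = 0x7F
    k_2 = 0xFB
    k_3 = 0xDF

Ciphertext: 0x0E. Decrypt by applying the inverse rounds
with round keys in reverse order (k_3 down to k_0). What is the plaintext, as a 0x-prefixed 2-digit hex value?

0xBC

s_0 = ciphertext = 0x0E
s_1 = InvRound(s_0, k_3) = 0x96
s_2 = InvRound(s_1, k_2) = 0xF3
s_3 = InvRound(s_2, k_1) = 0x88
s_4 = InvRound(s_3, k_0) = 0xBC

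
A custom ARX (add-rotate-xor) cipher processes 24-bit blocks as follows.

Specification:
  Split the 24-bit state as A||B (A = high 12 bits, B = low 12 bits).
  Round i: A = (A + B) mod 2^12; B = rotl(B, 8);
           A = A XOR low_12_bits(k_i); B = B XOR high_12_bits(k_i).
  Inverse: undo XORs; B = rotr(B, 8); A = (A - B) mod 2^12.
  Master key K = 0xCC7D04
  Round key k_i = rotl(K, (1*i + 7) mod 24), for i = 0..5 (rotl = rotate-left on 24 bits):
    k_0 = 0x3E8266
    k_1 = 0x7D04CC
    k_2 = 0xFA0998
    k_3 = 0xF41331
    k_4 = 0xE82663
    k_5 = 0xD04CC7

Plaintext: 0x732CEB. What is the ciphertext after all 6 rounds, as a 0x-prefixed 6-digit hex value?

0xAC8646

s_0 = plaintext = 0x732CEB
s_1 = Round(s_0, k_0) = 0x67B826
s_2 = Round(s_1, k_1) = 0xA6D152
s_3 = Round(s_2, k_2) = 0x227DB5
s_4 = Round(s_3, k_3) = 0xCEDA9A
s_5 = Round(s_4, k_4) = 0x1E442B
s_6 = Round(s_5, k_5) = 0xAC8646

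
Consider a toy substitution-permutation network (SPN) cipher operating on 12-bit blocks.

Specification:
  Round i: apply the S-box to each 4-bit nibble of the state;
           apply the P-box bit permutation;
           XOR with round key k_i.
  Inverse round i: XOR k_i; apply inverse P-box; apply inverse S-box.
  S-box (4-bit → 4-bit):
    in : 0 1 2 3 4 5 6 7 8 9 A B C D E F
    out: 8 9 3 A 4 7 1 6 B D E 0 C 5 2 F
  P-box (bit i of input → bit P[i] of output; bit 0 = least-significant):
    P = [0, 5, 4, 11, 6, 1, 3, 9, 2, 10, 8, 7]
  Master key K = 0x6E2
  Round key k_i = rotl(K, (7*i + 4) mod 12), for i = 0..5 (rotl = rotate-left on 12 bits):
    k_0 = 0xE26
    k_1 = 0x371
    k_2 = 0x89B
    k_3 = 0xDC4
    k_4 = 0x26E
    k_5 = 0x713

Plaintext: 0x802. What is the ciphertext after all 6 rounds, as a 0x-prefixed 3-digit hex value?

0xFD4

s_0 = plaintext = 0x802
s_1 = Round(s_0, k_0) = 0x883
s_2 = Round(s_1, k_1) = 0xD97
s_3 = Round(s_2, k_2) = 0xBE7
s_4 = Round(s_3, k_3) = 0xDF6
s_5 = Round(s_4, k_4) = 0x121
s_6 = Round(s_5, k_5) = 0xFD4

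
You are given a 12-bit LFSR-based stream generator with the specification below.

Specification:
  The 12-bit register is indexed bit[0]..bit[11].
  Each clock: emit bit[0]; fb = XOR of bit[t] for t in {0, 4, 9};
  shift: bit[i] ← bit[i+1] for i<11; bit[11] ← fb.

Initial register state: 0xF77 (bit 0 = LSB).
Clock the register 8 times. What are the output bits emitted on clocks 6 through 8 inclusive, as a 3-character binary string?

reg_0 = 0xF77
clock 1: out=1, reg = 0xFBB
clock 2: out=1, reg = 0xFDD
clock 3: out=1, reg = 0xFEE
clock 4: out=0, reg = 0xFF7
clock 5: out=1, reg = 0xFFB
clock 6: out=1, reg = 0xFFD
clock 7: out=1, reg = 0xFFE
clock 8: out=0, reg = 0x7FF

110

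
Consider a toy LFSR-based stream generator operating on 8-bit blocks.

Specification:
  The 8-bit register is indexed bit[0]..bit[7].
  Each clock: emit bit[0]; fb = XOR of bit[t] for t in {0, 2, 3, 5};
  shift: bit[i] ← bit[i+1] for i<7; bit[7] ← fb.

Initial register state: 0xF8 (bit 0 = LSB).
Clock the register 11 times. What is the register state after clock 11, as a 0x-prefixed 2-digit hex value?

reg_0 = 0xF8
clock 1: out=0, reg = 0x7C
clock 2: out=0, reg = 0xBE
clock 3: out=0, reg = 0xDF
clock 4: out=1, reg = 0xEF
clock 5: out=1, reg = 0x77
clock 6: out=1, reg = 0xBB
clock 7: out=1, reg = 0xDD
clock 8: out=1, reg = 0xEE
clock 9: out=0, reg = 0xF7
clock 10: out=1, reg = 0xFB
clock 11: out=1, reg = 0xFD

0xFD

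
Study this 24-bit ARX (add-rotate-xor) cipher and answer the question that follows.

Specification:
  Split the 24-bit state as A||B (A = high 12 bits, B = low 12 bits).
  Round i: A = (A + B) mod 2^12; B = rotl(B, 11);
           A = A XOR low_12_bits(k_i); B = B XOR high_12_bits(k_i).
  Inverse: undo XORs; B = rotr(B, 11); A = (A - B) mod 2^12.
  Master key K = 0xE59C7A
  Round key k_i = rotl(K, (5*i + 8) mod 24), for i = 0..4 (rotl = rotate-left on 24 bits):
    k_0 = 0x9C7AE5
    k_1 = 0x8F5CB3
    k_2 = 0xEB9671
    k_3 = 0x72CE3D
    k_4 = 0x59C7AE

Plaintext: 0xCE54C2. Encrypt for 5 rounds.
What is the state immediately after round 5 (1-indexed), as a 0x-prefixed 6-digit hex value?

0x0CEC00

s_0 = plaintext = 0xCE54C2
s_1 = Round(s_0, k_0) = 0xB42BA6
s_2 = Round(s_1, k_1) = 0xA5BD26
s_3 = Round(s_2, k_2) = 0x1F082A
s_4 = Round(s_3, k_3) = 0x427339
s_5 = Round(s_4, k_4) = 0x0CEC00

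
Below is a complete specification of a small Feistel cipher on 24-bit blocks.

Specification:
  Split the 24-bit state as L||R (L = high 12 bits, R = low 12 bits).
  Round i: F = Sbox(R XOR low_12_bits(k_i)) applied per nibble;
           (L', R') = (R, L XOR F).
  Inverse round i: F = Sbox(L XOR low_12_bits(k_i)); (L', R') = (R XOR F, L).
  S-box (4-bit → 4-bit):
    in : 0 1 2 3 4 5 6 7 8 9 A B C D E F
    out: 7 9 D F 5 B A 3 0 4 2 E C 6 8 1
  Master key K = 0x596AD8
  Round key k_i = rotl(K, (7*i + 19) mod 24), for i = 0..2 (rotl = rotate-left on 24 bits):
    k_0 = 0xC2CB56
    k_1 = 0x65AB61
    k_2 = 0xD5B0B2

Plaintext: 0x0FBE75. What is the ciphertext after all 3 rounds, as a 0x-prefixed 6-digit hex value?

s_0 = plaintext = 0x0FBE75
s_1 = Round(s_0, k_0) = 0xE75B24
s_2 = Round(s_1, k_1) = 0xB2492E
s_3 = Round(s_2, k_2) = 0x92EF68

0x92EF68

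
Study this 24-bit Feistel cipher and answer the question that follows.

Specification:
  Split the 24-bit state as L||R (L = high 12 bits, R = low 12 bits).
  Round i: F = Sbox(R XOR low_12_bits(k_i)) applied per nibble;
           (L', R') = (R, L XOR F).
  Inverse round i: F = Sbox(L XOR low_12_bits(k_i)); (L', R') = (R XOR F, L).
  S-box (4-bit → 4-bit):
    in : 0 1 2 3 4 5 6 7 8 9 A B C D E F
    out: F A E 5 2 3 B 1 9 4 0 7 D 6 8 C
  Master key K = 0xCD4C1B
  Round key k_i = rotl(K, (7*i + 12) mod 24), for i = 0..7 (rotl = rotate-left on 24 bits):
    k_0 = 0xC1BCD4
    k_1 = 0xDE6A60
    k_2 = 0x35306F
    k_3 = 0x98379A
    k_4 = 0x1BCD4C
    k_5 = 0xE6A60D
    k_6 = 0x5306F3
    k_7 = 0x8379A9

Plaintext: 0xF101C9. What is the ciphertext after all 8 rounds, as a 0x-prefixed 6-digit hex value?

s_0 = plaintext = 0xF101C9
s_1 = Round(s_0, k_0) = 0x1C99B6
s_2 = Round(s_1, k_1) = 0x9B64A2
s_3 = Round(s_2, k_2) = 0x4A2B60
s_4 = Round(s_3, k_3) = 0xB60962
s_5 = Round(s_4, k_4) = 0x962988
s_6 = Round(s_5, k_5) = 0x9885F1
s_7 = Round(s_6, k_6) = 0x5F1C76
s_8 = Round(s_7, k_7) = 0xC7669D

0xC7669D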